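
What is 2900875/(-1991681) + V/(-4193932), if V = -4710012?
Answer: -696307770082/2088243669923 ≈ -0.33344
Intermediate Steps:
2900875/(-1991681) + V/(-4193932) = 2900875/(-1991681) - 4710012/(-4193932) = 2900875*(-1/1991681) - 4710012*(-1/4193932) = -2900875/1991681 + 1177503/1048483 = -696307770082/2088243669923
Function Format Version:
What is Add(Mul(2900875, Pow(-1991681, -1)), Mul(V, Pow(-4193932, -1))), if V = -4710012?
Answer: Rational(-696307770082, 2088243669923) ≈ -0.33344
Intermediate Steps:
Add(Mul(2900875, Pow(-1991681, -1)), Mul(V, Pow(-4193932, -1))) = Add(Mul(2900875, Pow(-1991681, -1)), Mul(-4710012, Pow(-4193932, -1))) = Add(Mul(2900875, Rational(-1, 1991681)), Mul(-4710012, Rational(-1, 4193932))) = Add(Rational(-2900875, 1991681), Rational(1177503, 1048483)) = Rational(-696307770082, 2088243669923)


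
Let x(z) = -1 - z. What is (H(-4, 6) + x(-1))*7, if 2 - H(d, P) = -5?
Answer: 49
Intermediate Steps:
H(d, P) = 7 (H(d, P) = 2 - 1*(-5) = 2 + 5 = 7)
(H(-4, 6) + x(-1))*7 = (7 + (-1 - 1*(-1)))*7 = (7 + (-1 + 1))*7 = (7 + 0)*7 = 7*7 = 49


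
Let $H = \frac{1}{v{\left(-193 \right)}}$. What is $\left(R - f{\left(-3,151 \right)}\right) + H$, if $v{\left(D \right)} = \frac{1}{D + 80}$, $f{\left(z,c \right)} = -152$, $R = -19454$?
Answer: $-19415$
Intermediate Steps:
$v{\left(D \right)} = \frac{1}{80 + D}$
$H = -113$ ($H = \frac{1}{\frac{1}{80 - 193}} = \frac{1}{\frac{1}{-113}} = \frac{1}{- \frac{1}{113}} = -113$)
$\left(R - f{\left(-3,151 \right)}\right) + H = \left(-19454 - -152\right) - 113 = \left(-19454 + 152\right) - 113 = -19302 - 113 = -19415$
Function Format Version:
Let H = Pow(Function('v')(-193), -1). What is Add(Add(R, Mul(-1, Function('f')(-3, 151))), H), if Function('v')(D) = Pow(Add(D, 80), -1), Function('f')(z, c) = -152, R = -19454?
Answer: -19415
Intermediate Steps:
Function('v')(D) = Pow(Add(80, D), -1)
H = -113 (H = Pow(Pow(Add(80, -193), -1), -1) = Pow(Pow(-113, -1), -1) = Pow(Rational(-1, 113), -1) = -113)
Add(Add(R, Mul(-1, Function('f')(-3, 151))), H) = Add(Add(-19454, Mul(-1, -152)), -113) = Add(Add(-19454, 152), -113) = Add(-19302, -113) = -19415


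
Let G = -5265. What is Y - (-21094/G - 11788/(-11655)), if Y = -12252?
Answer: -2387728366/194805 ≈ -12257.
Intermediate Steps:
Y - (-21094/G - 11788/(-11655)) = -12252 - (-21094/(-5265) - 11788/(-11655)) = -12252 - (-21094*(-1/5265) - 11788*(-1/11655)) = -12252 - (21094/5265 + 1684/1665) = -12252 - 1*977506/194805 = -12252 - 977506/194805 = -2387728366/194805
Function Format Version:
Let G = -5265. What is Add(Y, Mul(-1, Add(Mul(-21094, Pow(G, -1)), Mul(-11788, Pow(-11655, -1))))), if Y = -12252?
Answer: Rational(-2387728366, 194805) ≈ -12257.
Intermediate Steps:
Add(Y, Mul(-1, Add(Mul(-21094, Pow(G, -1)), Mul(-11788, Pow(-11655, -1))))) = Add(-12252, Mul(-1, Add(Mul(-21094, Pow(-5265, -1)), Mul(-11788, Pow(-11655, -1))))) = Add(-12252, Mul(-1, Add(Mul(-21094, Rational(-1, 5265)), Mul(-11788, Rational(-1, 11655))))) = Add(-12252, Mul(-1, Add(Rational(21094, 5265), Rational(1684, 1665)))) = Add(-12252, Mul(-1, Rational(977506, 194805))) = Add(-12252, Rational(-977506, 194805)) = Rational(-2387728366, 194805)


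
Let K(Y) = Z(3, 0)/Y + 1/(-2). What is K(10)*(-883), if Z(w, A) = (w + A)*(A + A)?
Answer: 883/2 ≈ 441.50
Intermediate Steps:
Z(w, A) = 2*A*(A + w) (Z(w, A) = (A + w)*(2*A) = 2*A*(A + w))
K(Y) = -½ (K(Y) = (2*0*(0 + 3))/Y + 1/(-2) = (2*0*3)/Y + 1*(-½) = 0/Y - ½ = 0 - ½ = -½)
K(10)*(-883) = -½*(-883) = 883/2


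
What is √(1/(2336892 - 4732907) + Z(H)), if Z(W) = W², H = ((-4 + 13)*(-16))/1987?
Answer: √119033591212199065/4760881805 ≈ 0.072468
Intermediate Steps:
H = -144/1987 (H = (9*(-16))*(1/1987) = -144*1/1987 = -144/1987 ≈ -0.072471)
√(1/(2336892 - 4732907) + Z(H)) = √(1/(2336892 - 4732907) + (-144/1987)²) = √(1/(-2396015) + 20736/3948169) = √(-1/2396015 + 20736/3948169) = √(49679818871/9459872146535) = √119033591212199065/4760881805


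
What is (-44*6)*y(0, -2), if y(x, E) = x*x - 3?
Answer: 792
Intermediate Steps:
y(x, E) = -3 + x² (y(x, E) = x² - 3 = -3 + x²)
(-44*6)*y(0, -2) = (-44*6)*(-3 + 0²) = -264*(-3 + 0) = -264*(-3) = 792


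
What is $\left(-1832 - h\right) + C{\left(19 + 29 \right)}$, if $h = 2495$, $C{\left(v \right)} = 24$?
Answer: $-4303$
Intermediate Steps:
$\left(-1832 - h\right) + C{\left(19 + 29 \right)} = \left(-1832 - 2495\right) + 24 = -4327 + 24 = -4303$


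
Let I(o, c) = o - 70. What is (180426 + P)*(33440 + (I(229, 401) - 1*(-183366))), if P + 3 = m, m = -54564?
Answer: 27306997935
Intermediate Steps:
I(o, c) = -70 + o
P = -54567 (P = -3 - 54564 = -54567)
(180426 + P)*(33440 + (I(229, 401) - 1*(-183366))) = (180426 - 54567)*(33440 + ((-70 + 229) - 1*(-183366))) = 125859*(33440 + (159 + 183366)) = 125859*(33440 + 183525) = 125859*216965 = 27306997935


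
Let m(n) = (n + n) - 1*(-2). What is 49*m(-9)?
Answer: -784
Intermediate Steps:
m(n) = 2 + 2*n (m(n) = 2*n + 2 = 2 + 2*n)
49*m(-9) = 49*(2 + 2*(-9)) = 49*(2 - 18) = 49*(-16) = -784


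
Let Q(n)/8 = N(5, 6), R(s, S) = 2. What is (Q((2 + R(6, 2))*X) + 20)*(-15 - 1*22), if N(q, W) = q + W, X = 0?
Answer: -3996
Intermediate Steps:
N(q, W) = W + q
Q(n) = 88 (Q(n) = 8*(6 + 5) = 8*11 = 88)
(Q((2 + R(6, 2))*X) + 20)*(-15 - 1*22) = (88 + 20)*(-15 - 1*22) = 108*(-15 - 22) = 108*(-37) = -3996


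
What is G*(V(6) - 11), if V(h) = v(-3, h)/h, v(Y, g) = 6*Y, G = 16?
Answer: -224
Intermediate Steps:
V(h) = -18/h (V(h) = (6*(-3))/h = -18/h)
G*(V(6) - 11) = 16*(-18/6 - 11) = 16*(-18*⅙ - 11) = 16*(-3 - 11) = 16*(-14) = -224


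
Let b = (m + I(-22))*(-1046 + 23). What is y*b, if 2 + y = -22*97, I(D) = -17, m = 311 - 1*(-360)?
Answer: 1429073712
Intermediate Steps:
m = 671 (m = 311 + 360 = 671)
b = -669042 (b = (671 - 17)*(-1046 + 23) = 654*(-1023) = -669042)
y = -2136 (y = -2 - 22*97 = -2 - 2134 = -2136)
y*b = -2136*(-669042) = 1429073712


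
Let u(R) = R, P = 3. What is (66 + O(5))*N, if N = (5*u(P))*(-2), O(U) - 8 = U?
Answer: -2370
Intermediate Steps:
O(U) = 8 + U
N = -30 (N = (5*3)*(-2) = 15*(-2) = -30)
(66 + O(5))*N = (66 + (8 + 5))*(-30) = (66 + 13)*(-30) = 79*(-30) = -2370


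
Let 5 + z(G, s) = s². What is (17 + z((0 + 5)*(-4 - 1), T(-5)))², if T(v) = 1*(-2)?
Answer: 256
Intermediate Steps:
T(v) = -2
z(G, s) = -5 + s²
(17 + z((0 + 5)*(-4 - 1), T(-5)))² = (17 + (-5 + (-2)²))² = (17 + (-5 + 4))² = (17 - 1)² = 16² = 256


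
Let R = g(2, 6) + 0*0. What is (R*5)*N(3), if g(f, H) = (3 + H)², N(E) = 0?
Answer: 0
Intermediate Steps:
R = 81 (R = (3 + 6)² + 0*0 = 9² + 0 = 81 + 0 = 81)
(R*5)*N(3) = (81*5)*0 = 405*0 = 0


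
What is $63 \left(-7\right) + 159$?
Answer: $-282$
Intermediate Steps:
$63 \left(-7\right) + 159 = -441 + 159 = -282$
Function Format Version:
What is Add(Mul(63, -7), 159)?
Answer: -282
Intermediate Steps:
Add(Mul(63, -7), 159) = Add(-441, 159) = -282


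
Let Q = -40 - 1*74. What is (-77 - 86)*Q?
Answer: 18582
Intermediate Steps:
Q = -114 (Q = -40 - 74 = -114)
(-77 - 86)*Q = (-77 - 86)*(-114) = -163*(-114) = 18582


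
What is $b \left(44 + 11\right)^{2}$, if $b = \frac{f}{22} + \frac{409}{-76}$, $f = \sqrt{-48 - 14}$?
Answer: $- \frac{1237225}{76} + \frac{275 i \sqrt{62}}{2} \approx -16279.0 + 1082.7 i$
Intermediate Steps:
$f = i \sqrt{62}$ ($f = \sqrt{-62} = i \sqrt{62} \approx 7.874 i$)
$b = - \frac{409}{76} + \frac{i \sqrt{62}}{22}$ ($b = \frac{i \sqrt{62}}{22} + \frac{409}{-76} = i \sqrt{62} \cdot \frac{1}{22} + 409 \left(- \frac{1}{76}\right) = \frac{i \sqrt{62}}{22} - \frac{409}{76} = - \frac{409}{76} + \frac{i \sqrt{62}}{22} \approx -5.3816 + 0.35791 i$)
$b \left(44 + 11\right)^{2} = \left(- \frac{409}{76} + \frac{i \sqrt{62}}{22}\right) \left(44 + 11\right)^{2} = \left(- \frac{409}{76} + \frac{i \sqrt{62}}{22}\right) 55^{2} = \left(- \frac{409}{76} + \frac{i \sqrt{62}}{22}\right) 3025 = - \frac{1237225}{76} + \frac{275 i \sqrt{62}}{2}$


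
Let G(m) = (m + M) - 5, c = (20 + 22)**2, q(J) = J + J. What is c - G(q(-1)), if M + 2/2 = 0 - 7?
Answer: 1779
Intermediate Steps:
M = -8 (M = -1 + (0 - 7) = -1 - 7 = -8)
q(J) = 2*J
c = 1764 (c = 42**2 = 1764)
G(m) = -13 + m (G(m) = (m - 8) - 5 = (-8 + m) - 5 = -13 + m)
c - G(q(-1)) = 1764 - (-13 + 2*(-1)) = 1764 - (-13 - 2) = 1764 - 1*(-15) = 1764 + 15 = 1779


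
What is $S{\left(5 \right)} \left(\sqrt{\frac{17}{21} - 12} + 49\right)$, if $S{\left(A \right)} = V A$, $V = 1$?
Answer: $245 + \frac{5 i \sqrt{4935}}{21} \approx 245.0 + 16.726 i$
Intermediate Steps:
$S{\left(A \right)} = A$ ($S{\left(A \right)} = 1 A = A$)
$S{\left(5 \right)} \left(\sqrt{\frac{17}{21} - 12} + 49\right) = 5 \left(\sqrt{\frac{17}{21} - 12} + 49\right) = 5 \left(\sqrt{- \frac{235}{21}} + 49\right) = 5 \left(\frac{i \sqrt{4935}}{21} + 49\right) = 5 \left(49 + \frac{i \sqrt{4935}}{21}\right) = 245 + \frac{5 i \sqrt{4935}}{21}$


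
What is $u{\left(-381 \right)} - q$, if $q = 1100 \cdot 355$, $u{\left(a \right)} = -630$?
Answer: $-391130$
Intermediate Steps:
$q = 390500$
$u{\left(-381 \right)} - q = -630 - 390500 = -391130$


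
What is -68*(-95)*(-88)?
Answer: -568480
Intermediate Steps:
-68*(-95)*(-88) = 6460*(-88) = -568480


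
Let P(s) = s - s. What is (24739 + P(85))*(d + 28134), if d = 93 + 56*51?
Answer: 768962337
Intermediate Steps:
P(s) = 0
d = 2949 (d = 93 + 2856 = 2949)
(24739 + P(85))*(d + 28134) = (24739 + 0)*(2949 + 28134) = 24739*31083 = 768962337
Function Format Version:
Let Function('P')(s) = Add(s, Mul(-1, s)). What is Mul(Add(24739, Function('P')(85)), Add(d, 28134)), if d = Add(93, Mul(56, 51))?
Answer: 768962337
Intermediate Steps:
Function('P')(s) = 0
d = 2949 (d = Add(93, 2856) = 2949)
Mul(Add(24739, Function('P')(85)), Add(d, 28134)) = Mul(Add(24739, 0), Add(2949, 28134)) = Mul(24739, 31083) = 768962337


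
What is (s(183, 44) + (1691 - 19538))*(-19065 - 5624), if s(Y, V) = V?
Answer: 439538267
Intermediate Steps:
(s(183, 44) + (1691 - 19538))*(-19065 - 5624) = (44 + (1691 - 19538))*(-19065 - 5624) = (44 - 17847)*(-24689) = -17803*(-24689) = 439538267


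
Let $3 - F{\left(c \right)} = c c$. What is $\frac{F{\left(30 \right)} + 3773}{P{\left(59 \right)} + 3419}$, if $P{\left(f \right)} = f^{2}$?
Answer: $\frac{719}{1725} \approx 0.41681$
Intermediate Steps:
$F{\left(c \right)} = 3 - c^{2}$ ($F{\left(c \right)} = 3 - c c = 3 - c^{2}$)
$\frac{F{\left(30 \right)} + 3773}{P{\left(59 \right)} + 3419} = \frac{\left(3 - 30^{2}\right) + 3773}{59^{2} + 3419} = \frac{\left(3 - 900\right) + 3773}{3481 + 3419} = \frac{\left(3 - 900\right) + 3773}{6900} = \left(-897 + 3773\right) \frac{1}{6900} = 2876 \cdot \frac{1}{6900} = \frac{719}{1725}$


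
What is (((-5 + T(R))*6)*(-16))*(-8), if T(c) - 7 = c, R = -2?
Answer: 0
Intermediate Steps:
T(c) = 7 + c
(((-5 + T(R))*6)*(-16))*(-8) = (((-5 + (7 - 2))*6)*(-16))*(-8) = (((-5 + 5)*6)*(-16))*(-8) = ((0*6)*(-16))*(-8) = (0*(-16))*(-8) = 0*(-8) = 0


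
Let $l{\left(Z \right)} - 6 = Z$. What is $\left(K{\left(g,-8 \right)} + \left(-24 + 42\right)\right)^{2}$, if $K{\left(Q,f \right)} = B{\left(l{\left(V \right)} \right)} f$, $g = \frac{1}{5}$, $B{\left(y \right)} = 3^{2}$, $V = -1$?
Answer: $2916$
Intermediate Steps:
$l{\left(Z \right)} = 6 + Z$
$B{\left(y \right)} = 9$
$g = \frac{1}{5} \approx 0.2$
$K{\left(Q,f \right)} = 9 f$
$\left(K{\left(g,-8 \right)} + \left(-24 + 42\right)\right)^{2} = \left(9 \left(-8\right) + \left(-24 + 42\right)\right)^{2} = \left(-72 + 18\right)^{2} = \left(-54\right)^{2} = 2916$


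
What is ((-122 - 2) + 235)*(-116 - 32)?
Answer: -16428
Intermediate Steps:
((-122 - 2) + 235)*(-116 - 32) = (-124 + 235)*(-148) = 111*(-148) = -16428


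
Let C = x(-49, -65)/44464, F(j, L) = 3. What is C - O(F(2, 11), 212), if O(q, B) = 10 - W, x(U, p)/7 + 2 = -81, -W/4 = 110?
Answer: -2858483/6352 ≈ -450.01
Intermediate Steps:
W = -440 (W = -4*110 = -440)
x(U, p) = -581 (x(U, p) = -14 + 7*(-81) = -14 - 567 = -581)
O(q, B) = 450 (O(q, B) = 10 - 1*(-440) = 10 + 440 = 450)
C = -83/6352 (C = -581/44464 = -581*1/44464 = -83/6352 ≈ -0.013067)
C - O(F(2, 11), 212) = -83/6352 - 1*450 = -83/6352 - 450 = -2858483/6352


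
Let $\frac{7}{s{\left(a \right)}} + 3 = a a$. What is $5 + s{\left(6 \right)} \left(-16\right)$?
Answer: $\frac{53}{33} \approx 1.6061$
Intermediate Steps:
$s{\left(a \right)} = \frac{7}{-3 + a^{2}}$ ($s{\left(a \right)} = \frac{7}{-3 + a a} = \frac{7}{-3 + a^{2}}$)
$5 + s{\left(6 \right)} \left(-16\right) = 5 + \frac{7}{-3 + 6^{2}} \left(-16\right) = 5 + \frac{7}{-3 + 36} \left(-16\right) = 5 + \frac{7}{33} \left(-16\right) = 5 - \frac{112}{33} = \frac{53}{33}$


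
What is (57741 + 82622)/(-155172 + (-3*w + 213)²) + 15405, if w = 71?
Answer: 2390284297/155172 ≈ 15404.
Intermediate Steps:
(57741 + 82622)/(-155172 + (-3*w + 213)²) + 15405 = (57741 + 82622)/(-155172 + (-3*71 + 213)²) + 15405 = 140363/(-155172 + (-213 + 213)²) + 15405 = 140363/(-155172 + 0²) + 15405 = 140363/(-155172 + 0) + 15405 = 140363/(-155172) + 15405 = 140363*(-1/155172) + 15405 = -140363/155172 + 15405 = 2390284297/155172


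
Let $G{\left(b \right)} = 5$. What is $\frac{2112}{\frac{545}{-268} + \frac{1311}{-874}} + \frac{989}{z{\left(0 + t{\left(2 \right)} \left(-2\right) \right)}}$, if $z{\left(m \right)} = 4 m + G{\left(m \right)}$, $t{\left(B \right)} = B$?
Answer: $- \frac{7162759}{10417} \approx -687.6$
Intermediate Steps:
$z{\left(m \right)} = 5 + 4 m$ ($z{\left(m \right)} = 4 m + 5 = 5 + 4 m$)
$\frac{2112}{\frac{545}{-268} + \frac{1311}{-874}} + \frac{989}{z{\left(0 + t{\left(2 \right)} \left(-2\right) \right)}} = \frac{2112}{\frac{545}{-268} + \frac{1311}{-874}} + \frac{989}{5 + 4 \left(0 + 2 \left(-2\right)\right)} = \frac{2112}{545 \left(- \frac{1}{268}\right) + 1311 \left(- \frac{1}{874}\right)} + \frac{989}{5 + 4 \left(0 - 4\right)} = \frac{2112}{- \frac{545}{268} - \frac{3}{2}} + \frac{989}{5 + 4 \left(-4\right)} = \frac{2112}{- \frac{947}{268}} + \frac{989}{5 - 16} = 2112 \left(- \frac{268}{947}\right) + \frac{989}{-11} = - \frac{566016}{947} + 989 \left(- \frac{1}{11}\right) = - \frac{566016}{947} - \frac{989}{11} = - \frac{7162759}{10417}$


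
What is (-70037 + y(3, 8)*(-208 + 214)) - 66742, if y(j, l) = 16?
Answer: -136683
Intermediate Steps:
(-70037 + y(3, 8)*(-208 + 214)) - 66742 = (-70037 + 16*(-208 + 214)) - 66742 = (-70037 + 16*6) - 66742 = (-70037 + 96) - 66742 = -69941 - 66742 = -136683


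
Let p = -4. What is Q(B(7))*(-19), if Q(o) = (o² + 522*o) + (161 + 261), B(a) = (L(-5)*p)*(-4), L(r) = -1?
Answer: 145806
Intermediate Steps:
B(a) = -16 (B(a) = -1*(-4)*(-4) = 4*(-4) = -16)
Q(o) = 422 + o² + 522*o (Q(o) = (o² + 522*o) + 422 = 422 + o² + 522*o)
Q(B(7))*(-19) = (422 + (-16)² + 522*(-16))*(-19) = (422 + 256 - 8352)*(-19) = -7674*(-19) = 145806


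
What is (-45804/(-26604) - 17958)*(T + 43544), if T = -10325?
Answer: -440805821037/739 ≈ -5.9649e+8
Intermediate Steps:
(-45804/(-26604) - 17958)*(T + 43544) = (-45804/(-26604) - 17958)*(-10325 + 43544) = (-45804*(-1/26604) - 17958)*33219 = (3817/2217 - 17958)*33219 = -39809069/2217*33219 = -440805821037/739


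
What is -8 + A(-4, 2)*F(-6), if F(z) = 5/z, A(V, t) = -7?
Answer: -13/6 ≈ -2.1667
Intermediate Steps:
-8 + A(-4, 2)*F(-6) = -8 - 35/(-6) = -8 - 35*(-1)/6 = -8 - 7*(-⅚) = -8 + 35/6 = -13/6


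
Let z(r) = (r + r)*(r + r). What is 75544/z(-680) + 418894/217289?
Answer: 98900152827/50237216800 ≈ 1.9687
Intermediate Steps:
z(r) = 4*r**2 (z(r) = (2*r)*(2*r) = 4*r**2)
75544/z(-680) + 418894/217289 = 75544/((4*(-680)**2)) + 418894/217289 = 75544/((4*462400)) + 418894*(1/217289) = 75544/1849600 + 418894/217289 = 75544*(1/1849600) + 418894/217289 = 9443/231200 + 418894/217289 = 98900152827/50237216800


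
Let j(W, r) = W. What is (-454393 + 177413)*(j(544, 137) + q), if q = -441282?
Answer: 122075611240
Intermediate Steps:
(-454393 + 177413)*(j(544, 137) + q) = (-454393 + 177413)*(544 - 441282) = -276980*(-440738) = 122075611240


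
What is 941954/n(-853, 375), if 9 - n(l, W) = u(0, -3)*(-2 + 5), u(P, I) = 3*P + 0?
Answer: 941954/9 ≈ 1.0466e+5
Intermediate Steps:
u(P, I) = 3*P
n(l, W) = 9 (n(l, W) = 9 - 3*0*(-2 + 5) = 9 - 0*3 = 9 - 1*0 = 9 + 0 = 9)
941954/n(-853, 375) = 941954/9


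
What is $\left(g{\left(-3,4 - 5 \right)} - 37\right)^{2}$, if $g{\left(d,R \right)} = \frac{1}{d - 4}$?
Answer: $\frac{67600}{49} \approx 1379.6$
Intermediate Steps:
$g{\left(d,R \right)} = \frac{1}{-4 + d}$
$\left(g{\left(-3,4 - 5 \right)} - 37\right)^{2} = \left(\frac{1}{-4 - 3} - 37\right)^{2} = \left(\frac{1}{-7} - 37\right)^{2} = \left(- \frac{1}{7} - 37\right)^{2} = \left(- \frac{260}{7}\right)^{2} = \frac{67600}{49}$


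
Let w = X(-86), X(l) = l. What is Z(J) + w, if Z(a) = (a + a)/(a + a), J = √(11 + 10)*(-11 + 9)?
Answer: -85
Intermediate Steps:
J = -2*√21 (J = √21*(-2) = -2*√21 ≈ -9.1651)
w = -86
Z(a) = 1 (Z(a) = (2*a)/((2*a)) = (2*a)*(1/(2*a)) = 1)
Z(J) + w = 1 - 86 = -85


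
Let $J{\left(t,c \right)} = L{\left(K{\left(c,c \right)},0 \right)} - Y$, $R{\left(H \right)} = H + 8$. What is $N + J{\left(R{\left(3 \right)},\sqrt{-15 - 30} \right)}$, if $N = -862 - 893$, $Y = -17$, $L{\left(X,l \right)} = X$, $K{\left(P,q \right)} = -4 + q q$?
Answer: $-1787$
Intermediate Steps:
$K{\left(P,q \right)} = -4 + q^{2}$
$R{\left(H \right)} = 8 + H$
$J{\left(t,c \right)} = 13 + c^{2}$ ($J{\left(t,c \right)} = \left(-4 + c^{2}\right) - -17 = \left(-4 + c^{2}\right) + 17 = 13 + c^{2}$)
$N = -1755$ ($N = -862 - 893 = -1755$)
$N + J{\left(R{\left(3 \right)},\sqrt{-15 - 30} \right)} = -1755 + \left(13 + \left(\sqrt{-15 - 30}\right)^{2}\right) = -1755 + \left(13 + \left(\sqrt{-45}\right)^{2}\right) = -1755 + \left(13 + \left(3 i \sqrt{5}\right)^{2}\right) = -1755 + \left(13 - 45\right) = -1755 - 32 = -1787$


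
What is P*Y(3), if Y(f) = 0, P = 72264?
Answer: 0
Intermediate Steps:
P*Y(3) = 72264*0 = 0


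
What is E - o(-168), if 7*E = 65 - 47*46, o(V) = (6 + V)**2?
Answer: -185805/7 ≈ -26544.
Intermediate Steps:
E = -2097/7 (E = (65 - 47*46)/7 = (65 - 2162)/7 = (1/7)*(-2097) = -2097/7 ≈ -299.57)
E - o(-168) = -2097/7 - (6 - 168)**2 = -2097/7 - 1*(-162)**2 = -2097/7 - 1*26244 = -2097/7 - 26244 = -185805/7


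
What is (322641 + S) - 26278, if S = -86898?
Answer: 209465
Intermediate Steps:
(322641 + S) - 26278 = (322641 - 86898) - 26278 = 235743 - 26278 = 209465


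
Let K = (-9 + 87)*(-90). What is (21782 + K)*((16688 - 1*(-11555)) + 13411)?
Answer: 614896348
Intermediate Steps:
K = -7020 (K = 78*(-90) = -7020)
(21782 + K)*((16688 - 1*(-11555)) + 13411) = (21782 - 7020)*((16688 - 1*(-11555)) + 13411) = 14762*((16688 + 11555) + 13411) = 14762*(28243 + 13411) = 14762*41654 = 614896348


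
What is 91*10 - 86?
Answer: 824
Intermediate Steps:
91*10 - 86 = 910 - 86 = 824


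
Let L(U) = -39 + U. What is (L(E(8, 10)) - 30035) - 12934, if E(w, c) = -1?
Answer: -43009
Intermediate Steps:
(L(E(8, 10)) - 30035) - 12934 = ((-39 - 1) - 30035) - 12934 = (-40 - 30035) - 12934 = -30075 - 12934 = -43009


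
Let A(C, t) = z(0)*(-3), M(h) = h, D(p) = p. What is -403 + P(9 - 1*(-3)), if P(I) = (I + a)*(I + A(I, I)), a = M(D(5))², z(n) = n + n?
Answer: 41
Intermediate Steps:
z(n) = 2*n
A(C, t) = 0 (A(C, t) = (2*0)*(-3) = 0*(-3) = 0)
a = 25 (a = 5² = 25)
P(I) = I*(25 + I) (P(I) = (I + 25)*(I + 0) = (25 + I)*I = I*(25 + I))
-403 + P(9 - 1*(-3)) = -403 + (9 - 1*(-3))*(25 + (9 - 1*(-3))) = -403 + (9 + 3)*(25 + (9 + 3)) = -403 + 12*(25 + 12) = -403 + 12*37 = -403 + 444 = 41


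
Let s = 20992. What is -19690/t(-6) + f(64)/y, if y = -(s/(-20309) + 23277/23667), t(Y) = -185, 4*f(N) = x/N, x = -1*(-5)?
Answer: 353184859147/3306286848 ≈ 106.82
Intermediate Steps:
x = 5
f(N) = 5/(4*N) (f(N) = (5/N)/4 = 5/(4*N))
y = 349059/6965987 (y = -(20992/(-20309) + 23277/23667) = -(20992*(-1/20309) + 23277*(1/23667)) = -(-20992/20309 + 7759/7889) = -1*(-349059/6965987) = 349059/6965987 ≈ 0.050109)
-19690/t(-6) + f(64)/y = -19690/(-185) + ((5/4)/64)/(349059/6965987) = -19690*(-1/185) + ((5/4)*(1/64))*(6965987/349059) = 3938/37 + (5/256)*(6965987/349059) = 3938/37 + 34829935/89359104 = 353184859147/3306286848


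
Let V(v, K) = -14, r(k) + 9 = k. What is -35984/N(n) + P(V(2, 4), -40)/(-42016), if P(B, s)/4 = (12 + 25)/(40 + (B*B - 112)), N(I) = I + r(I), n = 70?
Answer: -46869020911/170626976 ≈ -274.69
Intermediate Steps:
r(k) = -9 + k
N(I) = -9 + 2*I (N(I) = I + (-9 + I) = -9 + 2*I)
P(B, s) = 148/(-72 + B**2) (P(B, s) = 4*((12 + 25)/(40 + (B*B - 112))) = 4*(37/(40 + (B**2 - 112))) = 4*(37/(40 + (-112 + B**2))) = 4*(37/(-72 + B**2)) = 148/(-72 + B**2))
-35984/N(n) + P(V(2, 4), -40)/(-42016) = -35984/(-9 + 2*70) + (148/(-72 + (-14)**2))/(-42016) = -35984/(-9 + 140) + (148/(-72 + 196))*(-1/42016) = -35984/131 + (148/124)*(-1/42016) = -35984*1/131 + (148*(1/124))*(-1/42016) = -35984/131 + (37/31)*(-1/42016) = -35984/131 - 37/1302496 = -46869020911/170626976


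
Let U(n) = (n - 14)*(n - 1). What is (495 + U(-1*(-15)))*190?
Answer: 96710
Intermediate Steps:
U(n) = (-1 + n)*(-14 + n) (U(n) = (-14 + n)*(-1 + n) = (-1 + n)*(-14 + n))
(495 + U(-1*(-15)))*190 = (495 + (14 + (-1*(-15))² - (-15)*(-15)))*190 = (495 + (14 + 15² - 15*15))*190 = (495 + (14 + 225 - 225))*190 = (495 + 14)*190 = 509*190 = 96710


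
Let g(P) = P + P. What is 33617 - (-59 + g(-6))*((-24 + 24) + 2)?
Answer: 33759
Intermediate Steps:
g(P) = 2*P
33617 - (-59 + g(-6))*((-24 + 24) + 2) = 33617 - (-59 + 2*(-6))*((-24 + 24) + 2) = 33617 - (-59 - 12)*(0 + 2) = 33617 - (-71)*2 = 33617 - 1*(-142) = 33617 + 142 = 33759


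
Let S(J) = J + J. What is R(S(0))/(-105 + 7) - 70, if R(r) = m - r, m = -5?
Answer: -6855/98 ≈ -69.949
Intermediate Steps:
S(J) = 2*J
R(r) = -5 - r
R(S(0))/(-105 + 7) - 70 = (-5 - 2*0)/(-105 + 7) - 70 = (-5 - 1*0)/(-98) - 70 = (-5 + 0)*(-1/98) - 70 = -5*(-1/98) - 70 = 5/98 - 70 = -6855/98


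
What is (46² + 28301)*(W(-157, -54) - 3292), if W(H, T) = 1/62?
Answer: -6208200951/62 ≈ -1.0013e+8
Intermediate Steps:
W(H, T) = 1/62
(46² + 28301)*(W(-157, -54) - 3292) = (46² + 28301)*(1/62 - 3292) = (2116 + 28301)*(-204103/62) = 30417*(-204103/62) = -6208200951/62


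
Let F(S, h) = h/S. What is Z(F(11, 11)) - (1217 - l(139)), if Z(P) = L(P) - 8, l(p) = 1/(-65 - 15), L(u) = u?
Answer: -97921/80 ≈ -1224.0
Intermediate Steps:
l(p) = -1/80 (l(p) = 1/(-80) = -1/80)
Z(P) = -8 + P (Z(P) = P - 8 = -8 + P)
Z(F(11, 11)) - (1217 - l(139)) = (-8 + 11/11) - (1217 - 1*(-1/80)) = (-8 + 11*(1/11)) - (1217 + 1/80) = (-8 + 1) - 1*97361/80 = -7 - 97361/80 = -97921/80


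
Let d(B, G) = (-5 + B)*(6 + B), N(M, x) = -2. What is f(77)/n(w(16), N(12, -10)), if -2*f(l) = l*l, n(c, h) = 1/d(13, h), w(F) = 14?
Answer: -450604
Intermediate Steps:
n(c, h) = 1/152 (n(c, h) = 1/(-30 + 13 + 13**2) = 1/(-30 + 13 + 169) = 1/152)
f(l) = -l**2/2 (f(l) = -l*l/2 = -l**2/2)
f(77)/n(w(16), N(12, -10)) = (-1/2*77**2)/(1/152) = -1/2*5929*152 = -5929/2*152 = -450604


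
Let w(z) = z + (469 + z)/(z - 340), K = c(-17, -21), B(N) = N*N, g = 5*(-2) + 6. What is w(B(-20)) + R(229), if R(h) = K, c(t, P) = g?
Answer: 24629/60 ≈ 410.48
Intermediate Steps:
g = -4 (g = -10 + 6 = -4)
B(N) = N**2
c(t, P) = -4
K = -4
R(h) = -4
w(z) = z + (469 + z)/(-340 + z)
w(B(-20)) + R(229) = (469 + ((-20)**2)**2 - 339*(-20)**2)/(-340 + (-20)**2) - 4 = (469 + 400**2 - 339*400)/(-340 + 400) - 4 = (469 + 160000 - 135600)/60 - 4 = (1/60)*24869 - 4 = 24869/60 - 4 = 24629/60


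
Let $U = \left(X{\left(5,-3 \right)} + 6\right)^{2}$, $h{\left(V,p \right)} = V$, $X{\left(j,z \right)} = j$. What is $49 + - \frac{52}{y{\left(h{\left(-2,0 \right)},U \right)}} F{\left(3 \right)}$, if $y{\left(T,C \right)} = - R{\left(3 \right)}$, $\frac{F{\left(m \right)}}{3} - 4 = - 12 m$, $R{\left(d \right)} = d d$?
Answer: $- \frac{1517}{3} \approx -505.67$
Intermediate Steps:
$R{\left(d \right)} = d^{2}$
$F{\left(m \right)} = 12 - 36 m$ ($F{\left(m \right)} = 12 + 3 \left(- 12 m\right) = 12 - 36 m$)
$U = 121$ ($U = \left(5 + 6\right)^{2} = 11^{2} = 121$)
$y{\left(T,C \right)} = -9$ ($y{\left(T,C \right)} = - 3^{2} = \left(-1\right) 9 = -9$)
$49 + - \frac{52}{y{\left(h{\left(-2,0 \right)},U \right)}} F{\left(3 \right)} = 49 + - \frac{52}{-9} \left(12 - 108\right) = 49 + \left(-52\right) \left(- \frac{1}{9}\right) \left(12 - 108\right) = 49 + \frac{52}{9} \left(-96\right) = 49 - \frac{1664}{3} = - \frac{1517}{3}$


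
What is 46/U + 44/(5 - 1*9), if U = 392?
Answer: -2133/196 ≈ -10.883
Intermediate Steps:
46/U + 44/(5 - 1*9) = 46/392 + 44/(5 - 1*9) = 46*(1/392) + 44/(5 - 9) = 23/196 + 44/(-4) = 23/196 + 44*(-1/4) = 23/196 - 11 = -2133/196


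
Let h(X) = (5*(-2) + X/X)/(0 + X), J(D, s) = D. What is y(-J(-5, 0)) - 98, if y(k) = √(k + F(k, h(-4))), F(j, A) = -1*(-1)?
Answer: -98 + √6 ≈ -95.551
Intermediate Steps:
h(X) = -9/X (h(X) = (-10 + 1)/X = -9/X)
F(j, A) = 1
y(k) = √(1 + k) (y(k) = √(k + 1) = √(1 + k))
y(-J(-5, 0)) - 98 = √(1 - 1*(-5)) - 98 = √(1 + 5) - 98 = √6 - 98 = -98 + √6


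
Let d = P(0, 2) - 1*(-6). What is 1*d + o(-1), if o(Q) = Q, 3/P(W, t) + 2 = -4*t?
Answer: 47/10 ≈ 4.7000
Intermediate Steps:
P(W, t) = 3/(-2 - 4*t)
d = 57/10 (d = -3/(2 + 4*2) - 1*(-6) = -3/(2 + 8) + 6 = -3/10 + 6 = 57/10 ≈ 5.7000)
1*d + o(-1) = 1*(57/10) - 1 = 57/10 - 1 = 47/10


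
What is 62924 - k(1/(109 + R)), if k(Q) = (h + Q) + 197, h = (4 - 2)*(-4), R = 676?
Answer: 49246974/785 ≈ 62735.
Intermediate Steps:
h = -8 (h = 2*(-4) = -8)
k(Q) = 189 + Q (k(Q) = (-8 + Q) + 197 = 189 + Q)
62924 - k(1/(109 + R)) = 62924 - (189 + 1/(109 + 676)) = 62924 - (189 + 1/785) = 62924 - 1*148366/785 = 62924 - 148366/785 = 49246974/785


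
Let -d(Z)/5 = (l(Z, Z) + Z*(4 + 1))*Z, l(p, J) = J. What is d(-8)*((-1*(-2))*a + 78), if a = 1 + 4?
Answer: -168960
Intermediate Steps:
a = 5
d(Z) = -30*Z**2 (d(Z) = -5*(Z + Z*(4 + 1))*Z = -5*(Z + Z*5)*Z = -5*(Z + 5*Z)*Z = -5*6*Z*Z = -30*Z**2)
d(-8)*((-1*(-2))*a + 78) = (-30*(-8)**2)*(-1*(-2)*5 + 78) = (-30*64)*(2*5 + 78) = -1920*(10 + 78) = -1920*88 = -168960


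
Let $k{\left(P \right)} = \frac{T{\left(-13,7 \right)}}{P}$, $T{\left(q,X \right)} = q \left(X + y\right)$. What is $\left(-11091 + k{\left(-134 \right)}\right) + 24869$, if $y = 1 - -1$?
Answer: $\frac{1846369}{134} \approx 13779.0$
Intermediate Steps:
$y = 2$ ($y = 1 + 1 = 2$)
$T{\left(q,X \right)} = q \left(2 + X\right)$ ($T{\left(q,X \right)} = q \left(X + 2\right) = q \left(2 + X\right)$)
$k{\left(P \right)} = - \frac{117}{P}$ ($k{\left(P \right)} = \frac{\left(-13\right) \left(2 + 7\right)}{P} = \frac{\left(-13\right) 9}{P} = - \frac{117}{P}$)
$\left(-11091 + k{\left(-134 \right)}\right) + 24869 = \left(-11091 - \frac{117}{-134}\right) + 24869 = \left(-11091 - - \frac{117}{134}\right) + 24869 = \left(-11091 + \frac{117}{134}\right) + 24869 = - \frac{1486077}{134} + 24869 = \frac{1846369}{134}$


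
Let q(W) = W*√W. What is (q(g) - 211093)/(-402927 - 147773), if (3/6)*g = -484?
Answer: 211093/550700 + 5324*I*√2/137675 ≈ 0.38332 + 0.054689*I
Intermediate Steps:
g = -968 (g = 2*(-484) = -968)
q(W) = W^(3/2)
(q(g) - 211093)/(-402927 - 147773) = ((-968)^(3/2) - 211093)/(-402927 - 147773) = (-21296*I*√2 - 211093)/(-550700) = (-211093 - 21296*I*√2)*(-1/550700) = 211093/550700 + 5324*I*√2/137675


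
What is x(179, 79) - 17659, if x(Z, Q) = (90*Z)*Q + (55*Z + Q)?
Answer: 1264955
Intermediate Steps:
x(Z, Q) = Q + 55*Z + 90*Q*Z (x(Z, Q) = 90*Q*Z + (Q + 55*Z) = Q + 55*Z + 90*Q*Z)
x(179, 79) - 17659 = (79 + 55*179 + 90*79*179) - 17659 = (79 + 9845 + 1272690) - 17659 = 1282614 - 17659 = 1264955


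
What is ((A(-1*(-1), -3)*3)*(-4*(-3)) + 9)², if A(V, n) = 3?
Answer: 13689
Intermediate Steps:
((A(-1*(-1), -3)*3)*(-4*(-3)) + 9)² = ((3*3)*(-4*(-3)) + 9)² = (9*12 + 9)² = (108 + 9)² = 117² = 13689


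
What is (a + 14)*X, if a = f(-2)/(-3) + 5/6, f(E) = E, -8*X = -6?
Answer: 93/8 ≈ 11.625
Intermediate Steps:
X = ¾ (X = -⅛*(-6) = ¾ ≈ 0.75000)
a = 3/2 (a = -2/(-3) + 5/6 = -2*(-⅓) + 5*(⅙) = ⅔ + ⅚ = 3/2 ≈ 1.5000)
(a + 14)*X = (3/2 + 14)*(¾) = (31/2)*(¾) = 93/8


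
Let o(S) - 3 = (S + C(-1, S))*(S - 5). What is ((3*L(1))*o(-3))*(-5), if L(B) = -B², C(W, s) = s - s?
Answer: 405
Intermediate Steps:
C(W, s) = 0
o(S) = 3 + S*(-5 + S) (o(S) = 3 + (S + 0)*(S - 5) = 3 + S*(-5 + S))
((3*L(1))*o(-3))*(-5) = ((3*(-1*1²))*(3 + (-3)² - 5*(-3)))*(-5) = ((3*(-1*1))*(3 + 9 + 15))*(-5) = ((3*(-1))*27)*(-5) = -3*27*(-5) = -81*(-5) = 405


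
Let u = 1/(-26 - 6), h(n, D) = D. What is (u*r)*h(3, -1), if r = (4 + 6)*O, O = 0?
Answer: 0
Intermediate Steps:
u = -1/32 (u = 1/(-32) = -1/32 ≈ -0.031250)
r = 0 (r = (4 + 6)*0 = 10*0 = 0)
(u*r)*h(3, -1) = -1/32*0*(-1) = 0*(-1) = 0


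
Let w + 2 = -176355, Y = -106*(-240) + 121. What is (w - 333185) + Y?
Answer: -483981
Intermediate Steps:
Y = 25561 (Y = 25440 + 121 = 25561)
w = -176357 (w = -2 - 176355 = -176357)
(w - 333185) + Y = (-176357 - 333185) + 25561 = -509542 + 25561 = -483981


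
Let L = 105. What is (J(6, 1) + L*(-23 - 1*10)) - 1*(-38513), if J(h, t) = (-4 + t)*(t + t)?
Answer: 35042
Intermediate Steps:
J(h, t) = 2*t*(-4 + t) (J(h, t) = (-4 + t)*(2*t) = 2*t*(-4 + t))
(J(6, 1) + L*(-23 - 1*10)) - 1*(-38513) = (2*1*(-4 + 1) + 105*(-23 - 1*10)) - 1*(-38513) = (2*1*(-3) + 105*(-23 - 10)) + 38513 = (-6 + 105*(-33)) + 38513 = (-6 - 3465) + 38513 = -3471 + 38513 = 35042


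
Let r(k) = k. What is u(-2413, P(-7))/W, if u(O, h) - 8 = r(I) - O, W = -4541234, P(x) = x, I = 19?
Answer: -1220/2270617 ≈ -0.00053730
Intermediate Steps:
u(O, h) = 27 - O (u(O, h) = 8 + (19 - O) = 27 - O)
u(-2413, P(-7))/W = (27 - 1*(-2413))/(-4541234) = (27 + 2413)*(-1/4541234) = 2440*(-1/4541234) = -1220/2270617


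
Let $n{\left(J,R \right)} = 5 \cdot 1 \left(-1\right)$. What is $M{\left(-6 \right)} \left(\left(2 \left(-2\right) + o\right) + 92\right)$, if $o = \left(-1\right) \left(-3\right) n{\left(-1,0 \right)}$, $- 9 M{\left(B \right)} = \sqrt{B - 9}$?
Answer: $- \frac{73 i \sqrt{15}}{9} \approx - 31.414 i$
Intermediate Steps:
$n{\left(J,R \right)} = -5$ ($n{\left(J,R \right)} = 5 \left(-1\right) = -5$)
$M{\left(B \right)} = - \frac{\sqrt{-9 + B}}{9}$ ($M{\left(B \right)} = - \frac{\sqrt{B - 9}}{9} = - \frac{\sqrt{-9 + B}}{9}$)
$o = -15$ ($o = \left(-1\right) \left(-3\right) \left(-5\right) = 3 \left(-5\right) = -15$)
$M{\left(-6 \right)} \left(\left(2 \left(-2\right) + o\right) + 92\right) = - \frac{\sqrt{-9 - 6}}{9} \left(\left(2 \left(-2\right) - 15\right) + 92\right) = - \frac{\sqrt{-15}}{9} \left(\left(-4 - 15\right) + 92\right) = - \frac{i \sqrt{15}}{9} \left(-19 + 92\right) = - \frac{i \sqrt{15}}{9} \cdot 73 = - \frac{73 i \sqrt{15}}{9}$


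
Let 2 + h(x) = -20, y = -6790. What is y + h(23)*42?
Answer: -7714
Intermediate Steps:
h(x) = -22 (h(x) = -2 - 20 = -22)
y + h(23)*42 = -6790 - 22*42 = -6790 - 924 = -7714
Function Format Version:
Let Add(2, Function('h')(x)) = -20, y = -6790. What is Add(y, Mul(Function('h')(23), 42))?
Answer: -7714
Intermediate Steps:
Function('h')(x) = -22 (Function('h')(x) = Add(-2, -20) = -22)
Add(y, Mul(Function('h')(23), 42)) = Add(-6790, Mul(-22, 42)) = Add(-6790, -924) = -7714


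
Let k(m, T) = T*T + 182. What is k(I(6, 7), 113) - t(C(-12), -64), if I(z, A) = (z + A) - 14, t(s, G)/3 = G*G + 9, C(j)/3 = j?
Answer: 636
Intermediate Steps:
C(j) = 3*j
t(s, G) = 27 + 3*G² (t(s, G) = 3*(G*G + 9) = 3*(G² + 9) = 3*(9 + G²) = 27 + 3*G²)
I(z, A) = -14 + A + z (I(z, A) = (A + z) - 14 = -14 + A + z)
k(m, T) = 182 + T² (k(m, T) = T² + 182 = 182 + T²)
k(I(6, 7), 113) - t(C(-12), -64) = (182 + 113²) - (27 + 3*(-64)²) = (182 + 12769) - (27 + 3*4096) = 12951 - (27 + 12288) = 12951 - 1*12315 = 12951 - 12315 = 636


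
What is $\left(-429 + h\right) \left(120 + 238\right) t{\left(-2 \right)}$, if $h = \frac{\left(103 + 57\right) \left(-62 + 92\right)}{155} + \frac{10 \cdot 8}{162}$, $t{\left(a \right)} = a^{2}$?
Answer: $- \frac{1429449608}{2511} \approx -5.6928 \cdot 10^{5}$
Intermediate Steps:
$h = \frac{79000}{2511}$ ($h = 160 \cdot 30 \cdot \frac{1}{155} + 80 \cdot \frac{1}{162} = 4800 \cdot \frac{1}{155} + \frac{40}{81} = \frac{960}{31} + \frac{40}{81} = \frac{79000}{2511} \approx 31.462$)
$\left(-429 + h\right) \left(120 + 238\right) t{\left(-2 \right)} = \left(-429 + \frac{79000}{2511}\right) \left(120 + 238\right) \left(-2\right)^{2} = \left(- \frac{998219}{2511}\right) 358 \cdot 4 = \left(- \frac{357362402}{2511}\right) 4 = - \frac{1429449608}{2511}$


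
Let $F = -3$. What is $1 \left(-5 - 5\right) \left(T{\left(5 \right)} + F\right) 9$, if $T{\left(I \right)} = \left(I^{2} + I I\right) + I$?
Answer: $-4680$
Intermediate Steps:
$T{\left(I \right)} = I + 2 I^{2}$ ($T{\left(I \right)} = \left(I^{2} + I^{2}\right) + I = 2 I^{2} + I = I + 2 I^{2}$)
$1 \left(-5 - 5\right) \left(T{\left(5 \right)} + F\right) 9 = 1 \left(-5 - 5\right) \left(5 \left(1 + 2 \cdot 5\right) - 3\right) 9 = 1 \left(- 10 \left(5 \left(1 + 10\right) - 3\right)\right) 9 = 1 \left(- 10 \left(5 \cdot 11 - 3\right)\right) 9 = 1 \left(- 10 \left(55 - 3\right)\right) 9 = 1 \left(\left(-10\right) 52\right) 9 = 1 \left(-520\right) 9 = \left(-520\right) 9 = -4680$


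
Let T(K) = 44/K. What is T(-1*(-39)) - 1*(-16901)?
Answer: 659183/39 ≈ 16902.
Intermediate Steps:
T(-1*(-39)) - 1*(-16901) = 44/((-1*(-39))) - 1*(-16901) = 44/39 + 16901 = 659183/39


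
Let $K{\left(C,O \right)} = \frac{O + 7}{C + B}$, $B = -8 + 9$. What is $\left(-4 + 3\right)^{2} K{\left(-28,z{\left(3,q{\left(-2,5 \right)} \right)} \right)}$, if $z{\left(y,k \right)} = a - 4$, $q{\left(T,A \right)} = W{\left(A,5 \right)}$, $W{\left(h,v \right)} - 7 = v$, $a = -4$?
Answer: $\frac{1}{27} \approx 0.037037$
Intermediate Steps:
$W{\left(h,v \right)} = 7 + v$
$B = 1$
$q{\left(T,A \right)} = 12$ ($q{\left(T,A \right)} = 7 + 5 = 12$)
$z{\left(y,k \right)} = -8$ ($z{\left(y,k \right)} = -4 - 4 = -8$)
$K{\left(C,O \right)} = \frac{7 + O}{1 + C}$ ($K{\left(C,O \right)} = \frac{O + 7}{C + 1} = \frac{7 + O}{1 + C}$)
$\left(-4 + 3\right)^{2} K{\left(-28,z{\left(3,q{\left(-2,5 \right)} \right)} \right)} = \left(-4 + 3\right)^{2} \frac{7 - 8}{1 - 28} = \left(-1\right)^{2} \frac{1}{-27} \left(-1\right) = 1 \left(\left(- \frac{1}{27}\right) \left(-1\right)\right) = 1 \cdot \frac{1}{27} = \frac{1}{27}$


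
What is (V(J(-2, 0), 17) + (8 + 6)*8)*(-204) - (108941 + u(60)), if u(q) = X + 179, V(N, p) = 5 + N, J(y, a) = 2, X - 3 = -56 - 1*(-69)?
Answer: -133412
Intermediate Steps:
X = 16 (X = 3 + (-56 - 1*(-69)) = 3 + (-56 + 69) = 3 + 13 = 16)
u(q) = 195 (u(q) = 16 + 179 = 195)
(V(J(-2, 0), 17) + (8 + 6)*8)*(-204) - (108941 + u(60)) = ((5 + 2) + (8 + 6)*8)*(-204) - (108941 + 195) = (7 + 14*8)*(-204) - 1*109136 = (7 + 112)*(-204) - 109136 = 119*(-204) - 109136 = -24276 - 109136 = -133412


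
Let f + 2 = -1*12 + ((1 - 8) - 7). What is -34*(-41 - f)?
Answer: 442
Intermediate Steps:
f = -28 (f = -2 + (-1*12 + ((1 - 8) - 7)) = -2 + (-12 + (-7 - 7)) = -2 + (-12 - 14) = -2 - 26 = -28)
-34*(-41 - f) = -34*(-41 - 1*(-28)) = -34*(-41 + 28) = -34*(-13) = 442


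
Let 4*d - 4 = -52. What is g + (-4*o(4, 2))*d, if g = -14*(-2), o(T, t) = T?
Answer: 220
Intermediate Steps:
d = -12 (d = 1 + (1/4)*(-52) = 1 - 13 = -12)
g = 28
g + (-4*o(4, 2))*d = 28 - 4*4*(-12) = 28 - 16*(-12) = 28 + 192 = 220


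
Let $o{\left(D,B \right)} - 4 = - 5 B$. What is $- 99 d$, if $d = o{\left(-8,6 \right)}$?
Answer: $2574$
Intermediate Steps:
$o{\left(D,B \right)} = 4 - 5 B$
$d = -26$ ($d = 4 - 30 = -26$)
$- 99 d = \left(-99\right) \left(-26\right) = 2574$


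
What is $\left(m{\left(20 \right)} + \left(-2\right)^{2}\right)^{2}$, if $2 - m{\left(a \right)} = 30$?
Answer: $576$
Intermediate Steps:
$m{\left(a \right)} = -28$ ($m{\left(a \right)} = 2 - 30 = -28$)
$\left(m{\left(20 \right)} + \left(-2\right)^{2}\right)^{2} = \left(-28 + \left(-2\right)^{2}\right)^{2} = \left(-28 + 4\right)^{2} = \left(-24\right)^{2} = 576$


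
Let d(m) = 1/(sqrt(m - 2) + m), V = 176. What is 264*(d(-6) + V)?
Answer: 46428 - 12*I*sqrt(2) ≈ 46428.0 - 16.971*I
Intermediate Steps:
d(m) = 1/(m + sqrt(-2 + m)) (d(m) = 1/(sqrt(-2 + m) + m) = 1/(m + sqrt(-2 + m)))
264*(d(-6) + V) = 264*(1/(-6 + sqrt(-2 - 6)) + 176) = 264*(1/(-6 + sqrt(-8)) + 176) = 264*(1/(-6 + 2*I*sqrt(2)) + 176) = 264*(176 + 1/(-6 + 2*I*sqrt(2))) = 46464 + 264/(-6 + 2*I*sqrt(2))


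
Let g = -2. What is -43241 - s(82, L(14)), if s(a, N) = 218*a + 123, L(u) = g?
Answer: -61240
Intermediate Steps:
L(u) = -2
s(a, N) = 123 + 218*a
-43241 - s(82, L(14)) = -43241 - (123 + 218*82) = -43241 - (123 + 17876) = -43241 - 1*17999 = -43241 - 17999 = -61240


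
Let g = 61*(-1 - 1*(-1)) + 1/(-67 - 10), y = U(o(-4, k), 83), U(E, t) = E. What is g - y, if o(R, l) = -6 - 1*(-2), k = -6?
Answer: 307/77 ≈ 3.9870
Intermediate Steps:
o(R, l) = -4 (o(R, l) = -6 + 2 = -4)
y = -4
g = -1/77 (g = 61*(-1 + 1) + 1/(-77) = 61*0 - 1/77 = 0 - 1/77 = -1/77 ≈ -0.012987)
g - y = -1/77 - 1*(-4) = -1/77 + 4 = 307/77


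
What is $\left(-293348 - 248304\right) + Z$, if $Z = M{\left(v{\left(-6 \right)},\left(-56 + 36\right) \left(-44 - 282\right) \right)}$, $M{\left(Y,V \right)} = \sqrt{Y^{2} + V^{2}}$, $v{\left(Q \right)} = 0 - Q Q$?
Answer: $-541652 + 4 \sqrt{2656981} \approx -5.3513 \cdot 10^{5}$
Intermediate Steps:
$v{\left(Q \right)} = - Q^{2}$ ($v{\left(Q \right)} = 0 - Q^{2} = - Q^{2}$)
$M{\left(Y,V \right)} = \sqrt{V^{2} + Y^{2}}$
$Z = 4 \sqrt{2656981}$ ($Z = \sqrt{\left(\left(-56 + 36\right) \left(-44 - 282\right)\right)^{2} + \left(- \left(-6\right)^{2}\right)^{2}} = \sqrt{\left(\left(-20\right) \left(-326\right)\right)^{2} + \left(\left(-1\right) 36\right)^{2}} = \sqrt{6520^{2} + \left(-36\right)^{2}} = \sqrt{42510400 + 1296} = \sqrt{42511696} = 4 \sqrt{2656981} \approx 6520.1$)
$\left(-293348 - 248304\right) + Z = \left(-293348 - 248304\right) + 4 \sqrt{2656981} = -541652 + 4 \sqrt{2656981}$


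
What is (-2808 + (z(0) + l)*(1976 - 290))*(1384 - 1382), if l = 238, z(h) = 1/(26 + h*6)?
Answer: 10361646/13 ≈ 7.9705e+5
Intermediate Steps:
z(h) = 1/(26 + 6*h)
(-2808 + (z(0) + l)*(1976 - 290))*(1384 - 1382) = (-2808 + (1/(2*(13 + 3*0)) + 238)*(1976 - 290))*(1384 - 1382) = (-2808 + (1/(2*(13 + 0)) + 238)*1686)*2 = (-2808 + ((½)/13 + 238)*1686)*2 = (-2808 + ((½)*(1/13) + 238)*1686)*2 = (-2808 + (1/26 + 238)*1686)*2 = (-2808 + (6189/26)*1686)*2 = (-2808 + 5217327/13)*2 = (5180823/13)*2 = 10361646/13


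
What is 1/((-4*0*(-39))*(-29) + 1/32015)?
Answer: 32015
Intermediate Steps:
1/((-4*0*(-39))*(-29) + 1/32015) = 1/((0*(-39))*(-29) + 1/32015) = 1/(0*(-29) + 1/32015) = 1/(0 + 1/32015) = 1/(1/32015) = 32015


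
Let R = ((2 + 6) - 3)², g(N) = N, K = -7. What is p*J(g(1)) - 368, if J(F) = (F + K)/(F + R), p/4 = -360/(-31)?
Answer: -152624/403 ≈ -378.72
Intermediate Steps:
p = 1440/31 (p = 4*(-360/(-31)) = 4*(-360*(-1/31)) = 4*(360/31) = 1440/31 ≈ 46.452)
R = 25 (R = (8 - 3)² = 5² = 25)
J(F) = (-7 + F)/(25 + F) (J(F) = (F - 7)/(F + 25) = (-7 + F)/(25 + F))
p*J(g(1)) - 368 = 1440*((-7 + 1)/(25 + 1))/31 - 368 = 1440*(-6/26)/31 - 368 = 1440*((1/26)*(-6))/31 - 368 = (1440/31)*(-3/13) - 368 = -4320/403 - 368 = -152624/403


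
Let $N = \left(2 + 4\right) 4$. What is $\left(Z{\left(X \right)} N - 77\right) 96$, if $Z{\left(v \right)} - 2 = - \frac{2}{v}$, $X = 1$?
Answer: $-7392$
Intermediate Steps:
$Z{\left(v \right)} = 2 - \frac{2}{v}$
$N = 24$ ($N = 6 \cdot 4 = 24$)
$\left(Z{\left(X \right)} N - 77\right) 96 = \left(\left(2 - \frac{2}{1}\right) 24 - 77\right) 96 = \left(\left(2 - 2\right) 24 - 77\right) 96 = \left(0 \cdot 24 - 77\right) 96 = \left(0 - 77\right) 96 = \left(-77\right) 96 = -7392$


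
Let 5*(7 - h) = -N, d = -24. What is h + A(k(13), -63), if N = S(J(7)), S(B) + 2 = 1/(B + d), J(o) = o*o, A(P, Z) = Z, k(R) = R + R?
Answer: -7049/125 ≈ -56.392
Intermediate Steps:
k(R) = 2*R
J(o) = o²
S(B) = -2 + 1/(-24 + B) (S(B) = -2 + 1/(B - 24) = -2 + 1/(-24 + B))
N = -49/25 (N = (49 - 2*7²)/(-24 + 7²) = (49 - 2*49)/(-24 + 49) = (49 - 98)/25 = (1/25)*(-49) = -49/25 ≈ -1.9600)
h = 826/125 (h = 7 - (-1)*(-49)/(5*25) = 7 - ⅕*49/25 = 7 - 49/125 = 826/125 ≈ 6.6080)
h + A(k(13), -63) = 826/125 - 63 = -7049/125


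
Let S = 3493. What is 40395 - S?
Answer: 36902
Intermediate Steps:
40395 - S = 40395 - 1*3493 = 40395 - 3493 = 36902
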